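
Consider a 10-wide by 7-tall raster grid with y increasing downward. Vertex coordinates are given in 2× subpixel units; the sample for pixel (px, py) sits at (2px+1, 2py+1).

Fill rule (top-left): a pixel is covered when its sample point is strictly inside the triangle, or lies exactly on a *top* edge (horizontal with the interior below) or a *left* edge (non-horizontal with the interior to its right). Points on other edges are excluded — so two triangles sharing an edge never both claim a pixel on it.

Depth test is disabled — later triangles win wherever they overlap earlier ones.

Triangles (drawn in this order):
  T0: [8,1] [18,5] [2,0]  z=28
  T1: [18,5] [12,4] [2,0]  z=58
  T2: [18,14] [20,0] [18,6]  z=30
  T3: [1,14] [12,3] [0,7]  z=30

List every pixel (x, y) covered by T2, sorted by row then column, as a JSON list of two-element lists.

T0:
  2·area = 14
  edge (8, 1)→(18, 5): d=(10,4) right/bottom  bias=-1
  edge (18, 5)→(2, 0): d=(-16,-5) top-left  bias=+0
  edge (2, 0)→(8, 1): d=(6,1) right/bottom  bias=-1
    (3,0)@(7, 1): e=[4,9,1] → X
    (4,0)@(9, 1): e=[-4,19,-1] → .
    (3,1)@(7, 3): e=[24,-23,13] → .
    (6,1)@(13, 3): e=[0,7,7] → .  [on edge]
  covered (1 px):
    . . . X . . . . . .
    . . . . . . . . . .
    . . . . . . . . . .
    . . . . . . . . . .
    . . . . . . . . . .
    . . . . . . . . . .
    . . . . . . . . . .
T1:
  2·area = 14
  edge (18, 5)→(12, 4): d=(-6,-1) top-left  bias=+0
  edge (12, 4)→(2, 0): d=(-10,-4) top-left  bias=+0
  edge (2, 0)→(18, 5): d=(16,5) right/bottom  bias=-1
    (2,0)@(5, 1): e=[11,2,1] → X
    (3,0)@(7, 1): e=[13,10,-9] → .
    (2,1)@(5, 3): e=[-1,-18,33] → .
    (5,1)@(11, 3): e=[5,6,3] → X
    (6,1)@(13, 3): e=[7,14,-7] → .
    (5,2)@(11, 5): e=[-7,-14,35] → .
  covered (2 px):
    . . X . . . . . . .
    . . . . . X . . . .
    . . . . . . . . . .
    . . . . . . . . . .
    . . . . . . . . . .
    . . . . . . . . . .
    . . . . . . . . . .
T2:
  2·area = 16  (B↔C swapped to make it positive)
  edge (18, 14)→(18, 6): d=(0,-8) top-left  bias=+0
  edge (18, 6)→(20, 0): d=(2,-6) top-left  bias=+0
  edge (20, 0)→(18, 14): d=(-2,14) right/bottom  bias=-1
    (9,1)@(19, 3): e=[8,0,8] → X  [on edge]
    (9,2)@(19, 5): e=[8,4,4] → X
    (9,3)@(19, 7): e=[8,8,0] → .  [on edge]
    (8,4)@(17, 9): e=[-8,0,24] → .  [on edge]
  covered (2 px):
    . . . . . . . . . .
    . . . . . . . . . X
    . . . . . . . . . X
    . . . . . . . . . .
    . . . . . . . . . .
    . . . . . . . . . .
    . . . . . . . . . .
T3:
  2·area = 88  (B↔C swapped to make it positive)
  edge (1, 14)→(0, 7): d=(-1,-7) top-left  bias=+0
  edge (0, 7)→(12, 3): d=(12,-4) top-left  bias=+0
  edge (12, 3)→(1, 14): d=(-11,11) right/bottom  bias=-1
    (3,2)@(7, 5): e=[51,4,33] → X
    (4,2)@(9, 5): e=[65,12,11] → X
    (5,2)@(11, 5): e=[79,20,-11] → .
    (0,3)@(1, 7): e=[7,4,77] → X
    (1,3)@(3, 7): e=[21,12,55] → X
    (2,3)@(5, 7): e=[35,20,33] → X
    (4,3)@(9, 7): e=[63,36,-11] → .
    (0,4)@(1, 9): e=[5,28,55] → X
    (3,4)@(7, 9): e=[47,52,-11] → .
    (0,5)@(1, 11): e=[3,52,33] → X
    (2,5)@(5, 11): e=[31,68,-11] → .
    (0,6)@(1, 13): e=[1,76,11] → X
  covered (12 px):
    . . . . . . . . . .
    . . . . . . . . . .
    . . . X X . . . . .
    X X X X . . . . . .
    X X X . . . . . . .
    X X . . . . . . . .
    X . . . . . . . . .

Result: [[9,1],[9,2]]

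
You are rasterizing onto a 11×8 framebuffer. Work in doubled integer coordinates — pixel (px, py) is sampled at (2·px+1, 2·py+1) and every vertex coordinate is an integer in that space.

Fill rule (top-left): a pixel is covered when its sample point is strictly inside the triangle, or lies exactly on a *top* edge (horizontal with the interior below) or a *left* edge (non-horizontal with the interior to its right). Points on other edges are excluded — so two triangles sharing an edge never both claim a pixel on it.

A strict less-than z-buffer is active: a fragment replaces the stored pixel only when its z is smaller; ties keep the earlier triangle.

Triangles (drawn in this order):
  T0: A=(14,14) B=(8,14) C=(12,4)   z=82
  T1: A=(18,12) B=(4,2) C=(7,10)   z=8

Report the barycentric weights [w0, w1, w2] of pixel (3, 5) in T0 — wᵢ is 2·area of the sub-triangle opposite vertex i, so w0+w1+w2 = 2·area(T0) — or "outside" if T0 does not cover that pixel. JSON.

T0:
  2·area = 60
  edge (14, 14)→(8, 14): d=(-6,0) right/bottom  bias=-1
  edge (8, 14)→(12, 4): d=(4,-10) top-left  bias=+0
  edge (12, 4)→(14, 14): d=(2,10) right/bottom  bias=-1
    (5,3)@(11, 7): e=[42,2,16] → X
    (6,3)@(13, 7): e=[42,22,-4] → .
    (5,4)@(11, 9): e=[30,10,20] → X
    (6,4)@(13, 9): e=[30,30,0] → .  [on edge]
    (5,5)@(11, 11): e=[18,18,24] → X
    (6,5)@(13, 11): e=[18,38,4] → X
    (7,5)@(15, 11): e=[18,58,-16] → .
    (4,6)@(9, 13): e=[6,6,48] → X
    (7,6)@(15, 13): e=[6,66,-12] → .
    (4,7)@(9, 15): e=[-6,14,52] → .
    (5,7)@(11, 15): e=[-6,34,32] → .
    (6,7)@(13, 15): e=[-6,54,12] → .
  covered (7 px):
    . . . . . . . . . . .
    . . . . . . . . . . .
    . . . . . . . . . . .
    . . . . . X . . . . .
    . . . . . X . . . . .
    . . . . . X X . . . .
    . . . . X X X . . . .
    . . . . . . . . . . .
T1:
  2·area = 82  (B↔C swapped to make it positive)
  edge (18, 12)→(7, 10): d=(-11,-2) top-left  bias=+0
  edge (7, 10)→(4, 2): d=(-3,-8) top-left  bias=+0
  edge (4, 2)→(18, 12): d=(14,10) right/bottom  bias=-1
    (2,1)@(5, 3): e=[73,5,4] → X
    (3,1)@(7, 3): e=[77,21,-16] → .
    (2,2)@(5, 5): e=[51,-1,32] → .
    (3,2)@(7, 5): e=[55,15,12] → X
    (4,2)@(9, 5): e=[59,31,-8] → .
    (3,3)@(7, 7): e=[33,9,40] → X
    (4,3)@(9, 7): e=[37,25,20] → X
    (5,3)@(11, 7): e=[41,41,0] → .  [on edge]
    (3,4)@(7, 9): e=[11,3,68] → X
    (5,4)@(11, 9): e=[19,35,28] → X
    (6,4)@(13, 9): e=[23,51,8] → X
    (7,4)@(15, 9): e=[27,67,-12] → .
  covered (10 px):
    . . . . . . . . . . .
    . . X . . . . . . . .
    . . . X . . . . . . .
    . . . X X . . . . . .
    . . . X X X X . . . .
    . . . . . . X X . . .
    . . . . . . . . . . .
    . . . . . . . . . . .

Answer: "outside"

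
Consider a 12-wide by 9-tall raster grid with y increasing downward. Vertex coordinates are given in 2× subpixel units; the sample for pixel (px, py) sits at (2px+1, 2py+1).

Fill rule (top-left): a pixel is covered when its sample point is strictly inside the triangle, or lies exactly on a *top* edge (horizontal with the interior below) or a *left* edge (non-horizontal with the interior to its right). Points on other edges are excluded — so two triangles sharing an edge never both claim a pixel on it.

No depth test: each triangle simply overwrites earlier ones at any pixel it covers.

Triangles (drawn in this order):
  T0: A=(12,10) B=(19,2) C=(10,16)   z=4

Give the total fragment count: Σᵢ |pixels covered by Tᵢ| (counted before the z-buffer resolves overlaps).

T0:
  2·area = 26
  edge (12, 10)→(19, 2): d=(7,-8) top-left  bias=+0
  edge (19, 2)→(10, 16): d=(-9,14) right/bottom  bias=-1
  edge (10, 16)→(12, 10): d=(2,-6) top-left  bias=+0
    (7,0)@(15, 1): e=[-39,65,0] → ·  [on edge]
    (8,2)@(17, 5): e=[5,1,20] → █
    (9,2)@(19, 5): e=[21,-27,32] → ·
    (6,3)@(13, 7): e=[-13,39,0] → ·  [on edge]
    (7,3)@(15, 7): e=[3,11,12] → █
    (8,3)@(17, 7): e=[19,-17,24] → ·
    (6,4)@(13, 9): e=[1,21,4] → █
    (7,4)@(15, 9): e=[17,-7,16] → ·
    (6,5)@(13, 11): e=[15,3,8] → █
    (7,5)@(15, 11): e=[31,-25,20] → ·
    (5,6)@(11, 13): e=[13,13,0] → █  [on edge]
    (6,6)@(13, 13): e=[29,-15,12] → ·
  covered (5 px):
    · · · · · · · · · · · ·
    · · · · · · · · · · · ·
    · · · · · · · · █ · · ·
    · · · · · · · █ · · · ·
    · · · · · · █ · · · · ·
    · · · · · · █ · · · · ·
    · · · · · █ · · · · · ·
    · · · · · · · · · · · ·
    · · · · · · · · · · · ·

Final: 5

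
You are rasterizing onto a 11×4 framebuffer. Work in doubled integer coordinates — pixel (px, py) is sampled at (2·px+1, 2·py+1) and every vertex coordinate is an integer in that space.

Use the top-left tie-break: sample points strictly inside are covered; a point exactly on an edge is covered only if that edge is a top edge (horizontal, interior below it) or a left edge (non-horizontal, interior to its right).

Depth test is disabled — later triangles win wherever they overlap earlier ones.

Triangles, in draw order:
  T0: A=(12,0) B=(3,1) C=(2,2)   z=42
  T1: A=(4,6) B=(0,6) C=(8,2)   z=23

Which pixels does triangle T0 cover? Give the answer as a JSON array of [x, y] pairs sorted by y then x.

T0:
  2·area = 8  (B↔C swapped to make it positive)
  edge (12, 0)→(2, 2): d=(-10,2) right/bottom  bias=-1
  edge (2, 2)→(3, 1): d=(1,-1) top-left  bias=+0
  edge (3, 1)→(12, 0): d=(9,-1) top-left  bias=+0
    (1,0)@(3, 1): e=[8,0,0] → X  [on edge]
    (2,0)@(5, 1): e=[4,2,2] → X
    (3,0)@(7, 1): e=[0,4,4] → .  [on edge]
    (0,1)@(1, 3): e=[-8,0,16] → .  [on edge]
    (1,1)@(3, 3): e=[-12,2,18] → .
    (2,1)@(5, 3): e=[-16,4,20] → .
  covered (2 px):
    . X X . . . . . . . .
    . . . . . . . . . . .
    . . . . . . . . . . .
    . . . . . . . . . . .
T1:
  2·area = 16
  edge (4, 6)→(0, 6): d=(-4,0) right/bottom  bias=-1
  edge (0, 6)→(8, 2): d=(8,-4) top-left  bias=+0
  edge (8, 2)→(4, 6): d=(-4,4) right/bottom  bias=-1
    (4,0)@(9, 1): e=[20,-4,0] → .  [on edge]
    (3,1)@(7, 3): e=[12,4,0] → .  [on edge]
    (1,2)@(3, 5): e=[4,4,8] → X
    (2,2)@(5, 5): e=[4,12,0] → .  [on edge]
    (1,3)@(3, 7): e=[-4,20,0] → .  [on edge]
  covered (1 px):
    . . . . . . . . . . .
    . . . . . . . . . . .
    . X . . . . . . . . .
    . . . . . . . . . . .

Final: [[1,0],[2,0]]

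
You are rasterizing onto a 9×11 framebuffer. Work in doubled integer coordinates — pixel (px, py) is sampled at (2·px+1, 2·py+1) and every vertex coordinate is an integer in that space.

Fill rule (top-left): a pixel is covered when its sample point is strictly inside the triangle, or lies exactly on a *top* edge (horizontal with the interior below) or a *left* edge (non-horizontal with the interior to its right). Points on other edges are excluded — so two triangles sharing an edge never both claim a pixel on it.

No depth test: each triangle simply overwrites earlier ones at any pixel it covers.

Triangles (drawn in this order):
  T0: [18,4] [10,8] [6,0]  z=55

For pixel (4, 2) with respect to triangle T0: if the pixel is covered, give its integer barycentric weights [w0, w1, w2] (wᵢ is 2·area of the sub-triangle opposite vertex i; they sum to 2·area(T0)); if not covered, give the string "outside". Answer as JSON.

T0:
  2·area = 80
  edge (18, 4)→(10, 8): d=(-8,4) right/bottom  bias=-1
  edge (10, 8)→(6, 0): d=(-4,-8) top-left  bias=+0
  edge (6, 0)→(18, 4): d=(12,4) right/bottom  bias=-1
    (3,0)@(7, 1): e=[68,4,8] → █
    (4,0)@(9, 1): e=[60,20,0] → ·  [on edge]
    (3,1)@(7, 3): e=[52,-4,32] → ·
    (4,1)@(9, 3): e=[44,12,24] → █
    (5,1)@(11, 3): e=[36,28,16] → █
    (6,1)@(13, 3): e=[28,44,8] → █
    (7,1)@(15, 3): e=[20,60,0] → ·  [on edge]
    (4,2)@(9, 5): e=[28,4,48] → █
    (7,2)@(15, 5): e=[4,52,24] → █
    (8,2)@(17, 5): e=[-4,68,16] → ·
    (4,3)@(9, 7): e=[12,-4,72] → ·
    (5,3)@(11, 7): e=[4,12,64] → █
  covered (9 px):
    · · · █ · · · · ·
    · · · · █ █ █ · ·
    · · · · █ █ █ █ ·
    · · · · · █ · · ·
    · · · · · · · · ·
    · · · · · · · · ·
    · · · · · · · · ·
    · · · · · · · · ·
    · · · · · · · · ·
    · · · · · · · · ·
    · · · · · · · · ·

Final: [4,48,28]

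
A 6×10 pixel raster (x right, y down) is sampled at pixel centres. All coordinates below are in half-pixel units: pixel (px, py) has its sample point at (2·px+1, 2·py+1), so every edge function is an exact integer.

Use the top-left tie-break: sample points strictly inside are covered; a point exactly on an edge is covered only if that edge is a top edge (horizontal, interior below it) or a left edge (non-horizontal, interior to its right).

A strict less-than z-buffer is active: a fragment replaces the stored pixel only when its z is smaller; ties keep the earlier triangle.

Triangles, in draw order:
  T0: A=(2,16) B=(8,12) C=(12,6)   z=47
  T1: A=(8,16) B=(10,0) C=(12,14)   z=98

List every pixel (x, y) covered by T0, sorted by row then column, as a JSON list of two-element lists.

T0:
  2·area = 20  (B↔C swapped to make it positive)
  edge (2, 16)→(12, 6): d=(10,-10) top-left  bias=+0
  edge (12, 6)→(8, 12): d=(-4,6) right/bottom  bias=-1
  edge (8, 12)→(2, 16): d=(-6,4) right/bottom  bias=-1
    (5,3)@(11, 7): e=[0,2,18] → X  [on edge]
    (4,4)@(9, 9): e=[0,6,14] → X  [on edge]
    (5,4)@(11, 9): e=[20,-6,6] → .
    (3,5)@(7, 11): e=[0,10,10] → X  [on edge]
    (4,5)@(9, 11): e=[20,-2,2] → .
    (2,6)@(5, 13): e=[0,14,6] → X  [on edge]
    (3,6)@(7, 13): e=[20,2,-2] → .
    (1,7)@(3, 15): e=[0,18,2] → X  [on edge]
    (2,7)@(5, 15): e=[20,6,-6] → .
    (0,8)@(1, 17): e=[0,22,-2] → .  [on edge]
    (1,8)@(3, 17): e=[20,10,-10] → .
  covered (5 px):
    . . . . . .
    . . . . . .
    . . . . . .
    . . . . . X
    . . . . X .
    . . . X . .
    . . X . . .
    . X . . . .
    . . . . . .
    . . . . . .
T1:
  2·area = 60
  edge (8, 16)→(10, 0): d=(2,-16) top-left  bias=+0
  edge (10, 0)→(12, 14): d=(2,14) right/bottom  bias=-1
  edge (12, 14)→(8, 16): d=(-4,2) right/bottom  bias=-1
    (5,3)@(11, 7): e=[30,0,30] → .  [on edge]
    (4,4)@(9, 9): e=[2,32,26] → X
    (5,4)@(11, 9): e=[34,4,22] → X
    (4,5)@(9, 11): e=[6,36,18] → X
    (4,6)@(9, 13): e=[10,40,10] → X
    (4,7)@(9, 15): e=[14,44,2] → X
    (5,7)@(11, 15): e=[46,16,-2] → .
    (4,8)@(9, 17): e=[18,48,-6] → .
  covered (7 px):
    . . . . . .
    . . . . . .
    . . . . . .
    . . . . . .
    . . . . X X
    . . . . X X
    . . . . X X
    . . . . X .
    . . . . . .
    . . . . . .

Result: [[5,3],[4,4],[3,5],[2,6],[1,7]]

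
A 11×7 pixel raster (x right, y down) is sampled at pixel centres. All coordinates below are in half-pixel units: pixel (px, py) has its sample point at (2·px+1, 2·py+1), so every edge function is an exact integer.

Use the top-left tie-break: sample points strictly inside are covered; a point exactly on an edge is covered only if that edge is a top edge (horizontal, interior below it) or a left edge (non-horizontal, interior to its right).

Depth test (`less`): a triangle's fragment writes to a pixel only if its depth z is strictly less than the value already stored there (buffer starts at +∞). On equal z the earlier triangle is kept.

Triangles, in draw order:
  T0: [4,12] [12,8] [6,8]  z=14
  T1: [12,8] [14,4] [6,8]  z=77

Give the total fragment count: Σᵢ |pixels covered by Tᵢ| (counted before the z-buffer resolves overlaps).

T0:
  2·area = 24  (B↔C swapped to make it positive)
  edge (4, 12)→(6, 8): d=(2,-4) top-left  bias=+0
  edge (6, 8)→(12, 8): d=(6,0) top-left  bias=+0
  edge (12, 8)→(4, 12): d=(-8,4) right/bottom  bias=-1
    (3,4)@(7, 9): e=[6,6,12] → █
    (4,4)@(9, 9): e=[14,6,4] → █
    (5,4)@(11, 9): e=[22,6,-4] → ·
    (2,5)@(5, 11): e=[2,18,4] → █
    (3,5)@(7, 11): e=[10,18,-4] → ·
    (4,5)@(9, 11): e=[18,18,-12] → ·
    (2,6)@(5, 13): e=[6,30,-12] → ·
  covered (3 px):
    · · · · · · · · · · ·
    · · · · · · · · · · ·
    · · · · · · · · · · ·
    · · · · · · · · · · ·
    · · · █ █ · · · · · ·
    · · █ · · · · · · · ·
    · · · · · · · · · · ·
T1:
  2·area = 24  (B↔C swapped to make it positive)
  edge (12, 8)→(6, 8): d=(-6,0) right/bottom  bias=-1
  edge (6, 8)→(14, 4): d=(8,-4) top-left  bias=+0
  edge (14, 4)→(12, 8): d=(-2,4) right/bottom  bias=-1
    (6,2)@(13, 5): e=[18,4,2] → █
    (7,2)@(15, 5): e=[18,12,-6] → ·
    (4,3)@(9, 7): e=[6,4,14] → █
    (5,3)@(11, 7): e=[6,12,6] → █
    (6,3)@(13, 7): e=[6,20,-2] → ·
    (4,4)@(9, 9): e=[-6,20,10] → ·
    (5,4)@(11, 9): e=[-6,28,2] → ·
  covered (3 px):
    · · · · · · · · · · ·
    · · · · · · · · · · ·
    · · · · · · █ · · · ·
    · · · · █ █ · · · · ·
    · · · · · · · · · · ·
    · · · · · · · · · · ·
    · · · · · · · · · · ·

Answer: 6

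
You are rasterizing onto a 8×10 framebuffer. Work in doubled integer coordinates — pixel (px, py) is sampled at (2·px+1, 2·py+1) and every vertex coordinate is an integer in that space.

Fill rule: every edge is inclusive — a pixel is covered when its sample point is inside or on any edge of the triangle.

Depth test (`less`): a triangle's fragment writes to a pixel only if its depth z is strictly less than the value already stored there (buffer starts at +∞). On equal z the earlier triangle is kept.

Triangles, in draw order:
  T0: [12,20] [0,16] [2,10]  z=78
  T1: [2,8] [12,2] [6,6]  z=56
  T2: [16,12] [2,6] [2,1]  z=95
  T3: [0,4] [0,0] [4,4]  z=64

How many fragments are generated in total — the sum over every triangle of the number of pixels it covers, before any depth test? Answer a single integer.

T0:
  2·area = 80
  edge (12, 20)→(0, 16): d=(-12,-4) inclusive
  edge (0, 16)→(2, 10): d=(2,-6) inclusive
  edge (2, 10)→(12, 20): d=(10,10) inclusive
    (2,0)@(5, 1): e=[200,0,-120] → ·  [on edge]
    (1,3)@(3, 7): e=[120,0,-40] → ·  [on edge]
    (0,4)@(1, 9): e=[88,-8,0] → ·  [on edge]
    (1,5)@(3, 11): e=[72,8,0] → █  [on edge]
    (2,5)@(5, 11): e=[80,20,-20] → ·
    (0,6)@(1, 13): e=[40,0,40] → █  [on edge]
    (2,6)@(5, 13): e=[56,24,0] → █  [on edge]
    (3,6)@(7, 13): e=[64,36,-20] → ·
    (0,7)@(1, 15): e=[16,4,60] → █
    (3,7)@(7, 15): e=[40,40,0] → █  [on edge]
    (4,7)@(9, 15): e=[48,52,-20] → ·
    (0,8)@(1, 17): e=[-8,8,80] → ·
    (1,8)@(3, 17): e=[0,20,60] → █  [on edge]
    (4,8)@(9, 17): e=[24,56,0] → █  [on edge]
    (4,9)@(9, 19): e=[0,60,20] → █  [on edge]
    (5,9)@(11, 19): e=[8,72,0] → █  [on edge]
  covered (14 px):
    · · · · · · · ·
    · · · · · · · ·
    · · · · · · · ·
    · · · · · · · ·
    · · · · · · · ·
    · █ · · · · · ·
    █ █ █ · · · · ·
    █ █ █ █ · · · ·
    · █ █ █ █ · · ·
    · · · · █ █ · ·
T1:
  2·area = 4
  edge (2, 8)→(12, 2): d=(10,-6) inclusive
  edge (12, 2)→(6, 6): d=(-6,4) inclusive
  edge (6, 6)→(2, 8): d=(-4,2) inclusive
    (3,2)@(7, 5): e=[0,2,2] → █  [on edge]
    (4,2)@(9, 5): e=[12,-6,-2] → ·
    (3,3)@(7, 7): e=[20,-10,-6] → ·
  covered (1 px):
    · · · · · · · ·
    · · · · · · · ·
    · · · █ · · · ·
    · · · · · · · ·
    · · · · · · · ·
    · · · · · · · ·
    · · · · · · · ·
    · · · · · · · ·
    · · · · · · · ·
    · · · · · · · ·
T2:
  2·area = 70
  edge (16, 12)→(2, 6): d=(-14,-6) inclusive
  edge (2, 6)→(2, 1): d=(0,-5) inclusive
  edge (2, 1)→(16, 12): d=(14,11) inclusive
    (1,1)@(3, 3): e=[48,5,17] → █
    (2,1)@(5, 3): e=[60,15,-5] → ·
    (1,2)@(3, 5): e=[20,5,45] → █
    (2,2)@(5, 5): e=[32,15,23] → █
    (3,2)@(7, 5): e=[44,25,1] → █
    (4,2)@(9, 5): e=[56,35,-21] → ·
    (1,3)@(3, 7): e=[-8,5,73] → ·
    (2,3)@(5, 7): e=[4,15,51] → █
    (4,3)@(9, 7): e=[28,35,7] → █
    (5,3)@(11, 7): e=[40,45,-15] → ·
    (2,4)@(5, 9): e=[-24,15,79] → ·
    (3,4)@(7, 9): e=[-12,25,57] → ·
    (4,4)@(9, 9): e=[0,35,35] → █  [on edge]
  covered (9 px):
    · · · · · · · ·
    · █ · · · · · ·
    · █ █ █ · · · ·
    · · █ █ █ · · ·
    · · · · █ █ · ·
    · · · · · · · ·
    · · · · · · · ·
    · · · · · · · ·
    · · · · · · · ·
    · · · · · · · ·
T3:
  2·area = 16
  edge (0, 4)→(0, 0): d=(0,-4) inclusive
  edge (0, 0)→(4, 4): d=(4,4) inclusive
  edge (4, 4)→(0, 4): d=(-4,0) inclusive
    (0,0)@(1, 1): e=[4,0,12] → █  [on edge]
    (1,0)@(3, 1): e=[12,-8,12] → ·
    (0,1)@(1, 3): e=[4,8,4] → █
    (1,1)@(3, 3): e=[12,0,4] → █  [on edge]
    (2,1)@(5, 3): e=[20,-8,4] → ·
    (0,2)@(1, 5): e=[4,16,-4] → ·
    (1,2)@(3, 5): e=[12,8,-4] → ·
    (2,2)@(5, 5): e=[20,0,-4] → ·  [on edge]
    (3,3)@(7, 7): e=[28,0,-12] → ·  [on edge]
    (4,4)@(9, 9): e=[36,0,-20] → ·  [on edge]
    (5,5)@(11, 11): e=[44,0,-28] → ·  [on edge]
    (6,6)@(13, 13): e=[52,0,-36] → ·  [on edge]
    (7,7)@(15, 15): e=[60,0,-44] → ·  [on edge]
  covered (3 px):
    █ · · · · · · ·
    █ █ · · · · · ·
    · · · · · · · ·
    · · · · · · · ·
    · · · · · · · ·
    · · · · · · · ·
    · · · · · · · ·
    · · · · · · · ·
    · · · · · · · ·
    · · · · · · · ·

Answer: 27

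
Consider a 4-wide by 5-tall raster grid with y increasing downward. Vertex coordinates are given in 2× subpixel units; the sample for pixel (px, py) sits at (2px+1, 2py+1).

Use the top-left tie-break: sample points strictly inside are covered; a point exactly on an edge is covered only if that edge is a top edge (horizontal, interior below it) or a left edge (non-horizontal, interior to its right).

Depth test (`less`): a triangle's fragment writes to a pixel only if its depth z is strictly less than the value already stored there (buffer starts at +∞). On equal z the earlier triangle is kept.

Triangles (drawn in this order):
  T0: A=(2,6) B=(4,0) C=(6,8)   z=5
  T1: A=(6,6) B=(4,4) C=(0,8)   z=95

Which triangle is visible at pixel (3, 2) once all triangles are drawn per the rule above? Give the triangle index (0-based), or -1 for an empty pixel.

T0:
  2·area = 28
  edge (2, 6)→(4, 0): d=(2,-6) top-left  bias=+0
  edge (4, 0)→(6, 8): d=(2,8) right/bottom  bias=-1
  edge (6, 8)→(2, 6): d=(-4,-2) top-left  bias=+0
    (1,1)@(3, 3): e=[0,14,14] → #  [on edge]
    (2,1)@(5, 3): e=[12,-2,18] → ·
    (1,2)@(3, 5): e=[4,18,6] → #
    (2,2)@(5, 5): e=[16,2,10] → #
    (3,2)@(7, 5): e=[28,-14,14] → ·
    (1,3)@(3, 7): e=[8,22,-2] → ·
    (2,3)@(5, 7): e=[20,6,2] → #
    (3,3)@(7, 7): e=[32,-10,6] → ·
    (0,4)@(1, 9): e=[0,42,-14] → ·  [on edge]
    (2,4)@(5, 9): e=[24,10,-6] → ·
  covered (4 px):
    · · · ·
    · # · ·
    · # # ·
    · · # ·
    · · · ·
T1:
  2·area = 16  (B↔C swapped to make it positive)
  edge (6, 6)→(0, 8): d=(-6,2) right/bottom  bias=-1
  edge (0, 8)→(4, 4): d=(4,-4) top-left  bias=+0
  edge (4, 4)→(6, 6): d=(2,2) right/bottom  bias=-1
    (0,0)@(1, 1): e=[40,-24,0] → ·  [on edge]
    (3,0)@(7, 1): e=[28,0,-12] → ·  [on edge]
    (1,1)@(3, 3): e=[24,-8,0] → ·  [on edge]
    (2,1)@(5, 3): e=[20,0,-4] → ·  [on edge]
    (1,2)@(3, 5): e=[12,0,4] → #  [on edge]
    (2,2)@(5, 5): e=[8,8,0] → ·  [on edge]
    (0,3)@(1, 7): e=[4,0,12] → #  [on edge]
    (1,3)@(3, 7): e=[0,8,8] → ·  [on edge]
    (3,3)@(7, 7): e=[-8,24,0] → ·  [on edge]
    (0,4)@(1, 9): e=[-8,8,16] → ·
  covered (2 px):
    · · · ·
    · · · ·
    · # · ·
    # · · ·
    · · · ·

Z-buffer (winner per pixel, '.' = empty):
  . . . .
  . 0 . .
  . 0 0 .
  1 . 0 .
  . . . .

Result: -1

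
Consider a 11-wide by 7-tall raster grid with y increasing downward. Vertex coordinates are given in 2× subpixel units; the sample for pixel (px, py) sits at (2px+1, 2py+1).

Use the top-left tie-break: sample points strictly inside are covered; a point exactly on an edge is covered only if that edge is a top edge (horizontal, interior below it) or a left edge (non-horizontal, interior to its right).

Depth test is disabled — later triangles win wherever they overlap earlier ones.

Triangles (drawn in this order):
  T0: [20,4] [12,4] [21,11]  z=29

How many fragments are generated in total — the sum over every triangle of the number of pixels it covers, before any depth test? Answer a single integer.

T0:
  2·area = 56  (B↔C swapped to make it positive)
  edge (20, 4)→(21, 11): d=(1,7) right/bottom  bias=-1
  edge (21, 11)→(12, 4): d=(-9,-7) top-left  bias=+0
  edge (12, 4)→(20, 4): d=(8,0) top-left  bias=+0
    (7,2)@(15, 5): e=[36,12,8] → #
    (8,2)@(17, 5): e=[22,26,8] → #
    (9,2)@(19, 5): e=[8,40,8] → #
    (10,2)@(21, 5): e=[-6,54,8] → ·
    (7,3)@(15, 7): e=[38,-6,24] → ·
    (8,3)@(17, 7): e=[24,8,24] → #
    (10,3)@(21, 7): e=[-4,36,24] → ·
    (8,4)@(17, 9): e=[26,-10,40] → ·
    (9,4)@(19, 9): e=[12,4,40] → #
    (10,4)@(21, 9): e=[-2,18,40] → ·
    (9,5)@(19, 11): e=[14,-14,56] → ·
    (10,5)@(21, 11): e=[0,0,56] → ·  [on edge]
  covered (6 px):
    · · · · · · · · · · ·
    · · · · · · · · · · ·
    · · · · · · · # # # ·
    · · · · · · · · # # ·
    · · · · · · · · · # ·
    · · · · · · · · · · ·
    · · · · · · · · · · ·

Final: 6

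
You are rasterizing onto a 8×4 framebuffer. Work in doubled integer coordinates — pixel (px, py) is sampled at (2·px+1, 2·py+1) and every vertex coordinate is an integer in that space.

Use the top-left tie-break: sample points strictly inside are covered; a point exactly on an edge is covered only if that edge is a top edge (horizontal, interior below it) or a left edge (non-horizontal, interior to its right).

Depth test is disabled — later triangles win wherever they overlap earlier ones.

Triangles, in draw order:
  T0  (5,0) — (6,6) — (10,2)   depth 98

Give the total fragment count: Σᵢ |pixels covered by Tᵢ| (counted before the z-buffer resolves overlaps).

T0:
  2·area = 28  (B↔C swapped to make it positive)
  edge (5, 0)→(10, 2): d=(5,2) right/bottom  bias=-1
  edge (10, 2)→(6, 6): d=(-4,4) right/bottom  bias=-1
  edge (6, 6)→(5, 0): d=(-1,-6) top-left  bias=+0
    (3,0)@(7, 1): e=[1,16,11] → █
    (4,0)@(9, 1): e=[-3,8,23] → ·
    (5,0)@(11, 1): e=[-7,0,35] → ·  [on edge]
    (3,1)@(7, 3): e=[11,8,9] → █
    (4,1)@(9, 3): e=[7,0,21] → ·  [on edge]
    (3,2)@(7, 5): e=[21,0,7] → ·  [on edge]
    (2,3)@(5, 7): e=[35,0,-7] → ·  [on edge]
  covered (2 px):
    · · · █ · · · ·
    · · · █ · · · ·
    · · · · · · · ·
    · · · · · · · ·

Final: 2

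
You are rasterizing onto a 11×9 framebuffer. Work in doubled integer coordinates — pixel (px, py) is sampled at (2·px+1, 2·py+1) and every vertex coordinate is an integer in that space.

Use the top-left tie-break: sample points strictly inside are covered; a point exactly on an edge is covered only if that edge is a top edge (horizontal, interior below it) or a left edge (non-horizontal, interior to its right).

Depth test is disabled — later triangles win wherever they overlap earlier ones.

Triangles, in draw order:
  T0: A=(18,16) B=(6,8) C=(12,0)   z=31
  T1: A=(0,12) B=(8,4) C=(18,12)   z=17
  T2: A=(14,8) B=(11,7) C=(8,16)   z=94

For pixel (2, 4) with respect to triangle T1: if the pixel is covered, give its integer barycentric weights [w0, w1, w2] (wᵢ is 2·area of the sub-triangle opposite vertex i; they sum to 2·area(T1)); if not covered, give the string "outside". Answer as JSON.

T0:
  2·area = 144
  edge (18, 16)→(6, 8): d=(-12,-8) top-left  bias=+0
  edge (6, 8)→(12, 0): d=(6,-8) top-left  bias=+0
  edge (12, 0)→(18, 16): d=(6,16) right/bottom  bias=-1
    (5,1)@(11, 3): e=[100,10,34] → X
    (6,1)@(13, 3): e=[116,26,2] → X
    (7,1)@(15, 3): e=[132,42,-30] → .
    (4,2)@(9, 5): e=[60,6,78] → X
    (7,2)@(15, 5): e=[108,54,-18] → .
    (3,3)@(7, 7): e=[20,2,122] → X
    (7,3)@(15, 7): e=[84,66,-6] → .
    (3,4)@(7, 9): e=[-4,14,134] → .
    (4,4)@(9, 9): e=[12,30,102] → X
    (7,4)@(15, 9): e=[60,78,6] → X
    (8,4)@(17, 9): e=[76,94,-26] → .
    (4,5)@(9, 11): e=[-12,42,114] → .
  covered (18 px):
    . . . . . . . . . . .
    . . . . . X X . . . .
    . . . . X X X . . . .
    . . . X X X X . . . .
    . . . . X X X X . . .
    . . . . . X X X . . .
    . . . . . . . X . . .
    . . . . . . . . X . .
    . . . . . . . . . . .
T1:
  2·area = 144
  edge (0, 12)→(8, 4): d=(8,-8) top-left  bias=+0
  edge (8, 4)→(18, 12): d=(10,8) right/bottom  bias=-1
  edge (18, 12)→(0, 12): d=(-18,0) right/bottom  bias=-1
    (5,0)@(11, 1): e=[0,-54,198] → .  [on edge]
    (4,1)@(9, 3): e=[0,-18,162] → .  [on edge]
    (3,2)@(7, 5): e=[0,18,126] → X  [on edge]
    (4,2)@(9, 5): e=[16,2,126] → X
    (5,2)@(11, 5): e=[32,-14,126] → .
    (2,3)@(5, 7): e=[0,54,90] → X  [on edge]
    (5,3)@(11, 7): e=[48,6,90] → X
    (6,3)@(13, 7): e=[64,-10,90] → .
    (1,4)@(3, 9): e=[0,90,54] → X  [on edge]
    (6,4)@(13, 9): e=[80,10,54] → X
    (7,4)@(15, 9): e=[96,-6,54] → .
    (0,5)@(1, 11): e=[0,126,18] → X  [on edge]
  covered (20 px):
    . . . . . . . . . . .
    . . . . . . . . . . .
    . . . X X . . . . . .
    . . X X X X . . . . .
    . X X X X X X . . . .
    X X X X X X X X . . .
    . . . . . . . . . . .
    . . . . . . . . . . .
    . . . . . . . . . . .
T2:
  2·area = 30  (B↔C swapped to make it positive)
  edge (14, 8)→(8, 16): d=(-6,8) right/bottom  bias=-1
  edge (8, 16)→(11, 7): d=(3,-9) top-left  bias=+0
  edge (11, 7)→(14, 8): d=(3,1) right/bottom  bias=-1
    (6,0)@(13, 1): e=[50,0,-20] → .  [on edge]
    (2,2)@(5, 5): e=[90,-60,0] → .  [on edge]
    (5,3)@(11, 7): e=[30,0,0] → .  [on edge]
    (5,4)@(11, 9): e=[18,6,6] → X
    (6,4)@(13, 9): e=[2,24,4] → X
    (7,4)@(15, 9): e=[-14,42,2] → .
    (8,4)@(17, 9): e=[-30,60,0] → .  [on edge]
    (5,5)@(11, 11): e=[6,12,12] → X
    (6,5)@(13, 11): e=[-10,30,10] → .
    (4,6)@(9, 13): e=[10,0,20] → X  [on edge]
    (5,6)@(11, 13): e=[-6,18,18] → .
    (4,7)@(9, 15): e=[-2,6,26] → .
  covered (4 px):
    . . . . . . . . . . .
    . . . . . . . . . . .
    . . . . . . . . . . .
    . . . . . . . . . . .
    . . . . . X X . . . .
    . . . . . X . . . . .
    . . . . X . . . . . .
    . . . . . . . . . . .
    . . . . . . . . . . .

Result: [74,54,16]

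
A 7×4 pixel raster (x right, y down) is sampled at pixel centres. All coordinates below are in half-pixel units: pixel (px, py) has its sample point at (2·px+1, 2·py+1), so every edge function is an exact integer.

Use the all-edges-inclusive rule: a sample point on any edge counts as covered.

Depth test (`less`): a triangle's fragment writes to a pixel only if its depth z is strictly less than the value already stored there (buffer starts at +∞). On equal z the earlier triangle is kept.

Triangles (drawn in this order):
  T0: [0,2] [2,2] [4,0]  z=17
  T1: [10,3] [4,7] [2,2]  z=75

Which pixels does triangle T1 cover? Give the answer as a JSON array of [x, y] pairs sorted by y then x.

T0:
  2·area = 4  (B↔C swapped to make it positive)
  edge (0, 2)→(4, 0): d=(4,-2) inclusive
  edge (4, 0)→(2, 2): d=(-2,2) inclusive
  edge (2, 2)→(0, 2): d=(-2,0) inclusive
    (1,0)@(3, 1): e=[2,0,2] → █  [on edge]
    (2,0)@(5, 1): e=[6,-4,2] → ·
    (0,1)@(1, 3): e=[6,0,-2] → ·  [on edge]
    (1,1)@(3, 3): e=[10,-4,-2] → ·
  covered (1 px):
    · █ · · · · ·
    · · · · · · ·
    · · · · · · ·
    · · · · · · ·
T1:
  2·area = 38
  edge (10, 3)→(4, 7): d=(-6,4) inclusive
  edge (4, 7)→(2, 2): d=(-2,-5) inclusive
  edge (2, 2)→(10, 3): d=(8,1) inclusive
    (6,0)@(13, 1): e=[0,57,-19] → ·  [on edge]
    (1,1)@(3, 3): e=[28,3,7] → █
    (2,1)@(5, 3): e=[20,13,5] → █
    (3,1)@(7, 3): e=[12,23,3] → █
    (4,1)@(9, 3): e=[4,33,1] → █
    (5,1)@(11, 3): e=[-4,43,-1] → ·
    (1,2)@(3, 5): e=[16,-1,23] → ·
    (2,2)@(5, 5): e=[8,9,21] → █
    (3,2)@(7, 5): e=[0,19,19] → █  [on edge]
    (4,2)@(9, 5): e=[-8,29,17] → ·
    (2,3)@(5, 7): e=[-4,5,37] → ·
    (3,3)@(7, 7): e=[-12,15,35] → ·
  covered (6 px):
    · · · · · · ·
    · █ █ █ █ · ·
    · · █ █ · · ·
    · · · · · · ·

Answer: [[1,1],[2,1],[3,1],[4,1],[2,2],[3,2]]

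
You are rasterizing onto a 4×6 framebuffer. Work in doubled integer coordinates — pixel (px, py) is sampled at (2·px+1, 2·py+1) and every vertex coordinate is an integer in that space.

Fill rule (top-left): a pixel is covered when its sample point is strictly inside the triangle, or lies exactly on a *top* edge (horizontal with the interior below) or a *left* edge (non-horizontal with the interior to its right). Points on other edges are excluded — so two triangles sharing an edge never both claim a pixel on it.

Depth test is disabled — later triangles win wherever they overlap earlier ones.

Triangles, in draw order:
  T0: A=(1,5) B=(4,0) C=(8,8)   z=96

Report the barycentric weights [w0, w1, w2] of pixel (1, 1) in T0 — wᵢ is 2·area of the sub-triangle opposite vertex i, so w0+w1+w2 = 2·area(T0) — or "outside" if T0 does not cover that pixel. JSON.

T0:
  2·area = 44
  edge (1, 5)→(4, 0): d=(3,-5) top-left  bias=+0
  edge (4, 0)→(8, 8): d=(4,8) right/bottom  bias=-1
  edge (8, 8)→(1, 5): d=(-7,-3) top-left  bias=+0
    (1,1)@(3, 3): e=[4,20,20] → X
    (2,1)@(5, 3): e=[14,4,26] → X
    (3,1)@(7, 3): e=[24,-12,32] → .
    (0,2)@(1, 5): e=[0,44,0] → X  [on edge]
    (3,2)@(7, 5): e=[30,-4,18] → .
    (0,3)@(1, 7): e=[6,52,-14] → .
    (1,3)@(3, 7): e=[16,36,-8] → .
    (2,3)@(5, 7): e=[26,20,-2] → .
    (3,3)@(7, 7): e=[36,4,4] → X
    (3,4)@(7, 9): e=[42,12,-10] → .
  covered (6 px):
    . . . .
    . X X .
    X X X .
    . . . X
    . . . .
    . . . .

Result: [20,20,4]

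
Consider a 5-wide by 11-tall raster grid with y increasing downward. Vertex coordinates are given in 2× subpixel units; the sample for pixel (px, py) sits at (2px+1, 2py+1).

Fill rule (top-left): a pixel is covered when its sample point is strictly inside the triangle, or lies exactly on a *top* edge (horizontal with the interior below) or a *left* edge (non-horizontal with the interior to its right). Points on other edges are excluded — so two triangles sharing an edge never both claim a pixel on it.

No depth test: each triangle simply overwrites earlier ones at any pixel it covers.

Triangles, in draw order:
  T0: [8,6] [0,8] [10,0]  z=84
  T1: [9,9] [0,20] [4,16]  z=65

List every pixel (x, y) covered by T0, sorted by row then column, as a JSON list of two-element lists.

T0:
  2·area = 44
  edge (8, 6)→(0, 8): d=(-8,2) right/bottom  bias=-1
  edge (0, 8)→(10, 0): d=(10,-8) top-left  bias=+0
  edge (10, 0)→(8, 6): d=(-2,6) right/bottom  bias=-1
    (4,0)@(9, 1): e=[38,2,4] → █
    (3,1)@(7, 3): e=[26,6,12] → █
    (4,1)@(9, 3): e=[22,22,0] → ·  [on edge]
    (2,2)@(5, 5): e=[14,10,20] → █
    (4,2)@(9, 5): e=[6,42,-4] → ·
    (1,3)@(3, 7): e=[2,14,28] → █
    (2,3)@(5, 7): e=[-2,30,16] → ·
    (3,3)@(7, 7): e=[-6,46,4] → ·
    (1,4)@(3, 9): e=[-14,34,24] → ·
    (3,4)@(7, 9): e=[-22,66,0] → ·  [on edge]
    (2,7)@(5, 15): e=[-66,110,0] → ·  [on edge]
    (1,10)@(3, 21): e=[-110,154,0] → ·  [on edge]
  covered (5 px):
    · · · · █
    · · · █ ·
    · · █ █ ·
    · █ · · ·
    · · · · ·
    · · · · ·
    · · · · ·
    · · · · ·
    · · · · ·
    · · · · ·
    · · · · ·
T1:
  2·area = 8  (B↔C swapped to make it positive)
  edge (9, 9)→(4, 16): d=(-5,7) right/bottom  bias=-1
  edge (4, 16)→(0, 20): d=(-4,4) right/bottom  bias=-1
  edge (0, 20)→(9, 9): d=(9,-11) top-left  bias=+0
    (4,4)@(9, 9): e=[0,8,0] → ·  [on edge]
    (4,5)@(9, 11): e=[-10,0,18] → ·  [on edge]
    (3,6)@(7, 13): e=[-6,0,14] → ·  [on edge]
    (2,7)@(5, 15): e=[-2,0,10] → ·  [on edge]
    (1,8)@(3, 17): e=[2,0,6] → ·  [on edge]
    (0,9)@(1, 19): e=[6,0,2] → ·  [on edge]
  covered (0 px):
    · · · · ·
    · · · · ·
    · · · · ·
    · · · · ·
    · · · · ·
    · · · · ·
    · · · · ·
    · · · · ·
    · · · · ·
    · · · · ·
    · · · · ·

Final: [[4,0],[3,1],[2,2],[3,2],[1,3]]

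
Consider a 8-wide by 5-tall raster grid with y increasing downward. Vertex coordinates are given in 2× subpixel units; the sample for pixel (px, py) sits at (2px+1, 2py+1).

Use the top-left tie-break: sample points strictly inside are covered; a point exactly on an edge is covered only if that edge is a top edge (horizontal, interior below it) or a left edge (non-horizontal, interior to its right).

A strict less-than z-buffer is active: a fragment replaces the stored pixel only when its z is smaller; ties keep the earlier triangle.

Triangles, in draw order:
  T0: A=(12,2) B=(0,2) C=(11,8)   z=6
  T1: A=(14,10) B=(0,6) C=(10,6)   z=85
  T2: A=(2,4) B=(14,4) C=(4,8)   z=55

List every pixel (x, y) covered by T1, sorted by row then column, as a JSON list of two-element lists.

T0:
  2·area = 72  (B↔C swapped to make it positive)
  edge (12, 2)→(11, 8): d=(-1,6) right/bottom  bias=-1
  edge (11, 8)→(0, 2): d=(-11,-6) top-left  bias=+0
  edge (0, 2)→(12, 2): d=(12,0) top-left  bias=+0
    (1,1)@(3, 3): e=[53,7,12] → X
    (2,1)@(5, 3): e=[41,19,12] → X
    (3,1)@(7, 3): e=[29,31,12] → X
    (4,1)@(9, 3): e=[17,43,12] → X
    (5,1)@(11, 3): e=[5,55,12] → X
    (6,1)@(13, 3): e=[-7,67,12] → .
    (1,2)@(3, 5): e=[51,-15,36] → .
    (2,2)@(5, 5): e=[39,-3,36] → .
    (3,2)@(7, 5): e=[27,9,36] → X
    (6,2)@(13, 5): e=[-9,45,36] → .
    (3,3)@(7, 7): e=[25,-13,60] → .
    (4,3)@(9, 7): e=[13,-1,60] → .
  covered (9 px):
    . . . . . . . .
    . X X X X X . .
    . . . X X X . .
    . . . . . X . .
    . . . . . . . .
T1:
  2·area = 40
  edge (14, 10)→(0, 6): d=(-14,-4) top-left  bias=+0
  edge (0, 6)→(10, 6): d=(10,0) top-left  bias=+0
  edge (10, 6)→(14, 10): d=(4,4) right/bottom  bias=-1
    (2,0)@(5, 1): e=[90,-50,0] → .  [on edge]
    (3,1)@(7, 3): e=[70,-30,0] → .  [on edge]
    (4,2)@(9, 5): e=[50,-10,0] → .  [on edge]
    (2,3)@(5, 7): e=[6,10,24] → X
    (3,3)@(7, 7): e=[14,10,16] → X
    (4,3)@(9, 7): e=[22,10,8] → X
    (5,3)@(11, 7): e=[30,10,0] → .  [on edge]
    (2,4)@(5, 9): e=[-22,30,32] → .
    (3,4)@(7, 9): e=[-14,30,24] → .
    (4,4)@(9, 9): e=[-6,30,16] → .
    (5,4)@(11, 9): e=[2,30,8] → X
    (6,4)@(13, 9): e=[10,30,0] → .  [on edge]
  covered (4 px):
    . . . . . . . .
    . . . . . . . .
    . . . . . . . .
    . . X X X . . .
    . . . . . X . .
T2:
  2·area = 48
  edge (2, 4)→(14, 4): d=(12,0) top-left  bias=+0
  edge (14, 4)→(4, 8): d=(-10,4) right/bottom  bias=-1
  edge (4, 8)→(2, 4): d=(-2,-4) top-left  bias=+0
    (1,2)@(3, 5): e=[12,34,2] → X
    (2,2)@(5, 5): e=[12,26,10] → X
    (3,2)@(7, 5): e=[12,18,18] → X
    (4,2)@(9, 5): e=[12,10,26] → X
    (5,2)@(11, 5): e=[12,2,34] → X
    (6,2)@(13, 5): e=[12,-6,42] → .
    (1,3)@(3, 7): e=[36,14,-2] → .
    (2,3)@(5, 7): e=[36,6,6] → X
    (3,3)@(7, 7): e=[36,-2,14] → .
    (4,3)@(9, 7): e=[36,-10,22] → .
    (5,3)@(11, 7): e=[36,-18,30] → .
    (2,4)@(5, 9): e=[60,-14,2] → .
  covered (6 px):
    . . . . . . . .
    . . . . . . . .
    . X X X X X . .
    . . X . . . . .
    . . . . . . . .

Final: [[2,3],[3,3],[4,3],[5,4]]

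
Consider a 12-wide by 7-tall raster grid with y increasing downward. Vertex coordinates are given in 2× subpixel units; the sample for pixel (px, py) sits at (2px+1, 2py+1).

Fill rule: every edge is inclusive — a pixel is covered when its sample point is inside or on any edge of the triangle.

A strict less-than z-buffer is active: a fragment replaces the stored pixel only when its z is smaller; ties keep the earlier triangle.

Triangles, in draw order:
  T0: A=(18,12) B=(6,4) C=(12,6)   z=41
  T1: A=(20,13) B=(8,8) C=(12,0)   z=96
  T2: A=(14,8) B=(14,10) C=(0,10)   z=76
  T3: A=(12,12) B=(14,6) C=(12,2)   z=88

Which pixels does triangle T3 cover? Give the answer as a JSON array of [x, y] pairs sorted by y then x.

T0:
  2·area = 24
  edge (18, 12)→(6, 4): d=(-12,-8) inclusive
  edge (6, 4)→(12, 6): d=(6,2) inclusive
  edge (12, 6)→(18, 12): d=(6,6) inclusive
    (3,0)@(7, 1): e=[44,-20,0] → .  [on edge]
    (1,1)@(3, 3): e=[-12,0,36] → .  [on edge]
    (4,1)@(9, 3): e=[36,-12,0] → .  [on edge]
    (4,2)@(9, 5): e=[12,0,12] → X  [on edge]
    (5,2)@(11, 5): e=[28,-4,0] → .  [on edge]
    (4,3)@(9, 7): e=[-12,12,24] → .
    (5,3)@(11, 7): e=[4,8,12] → X
    (6,3)@(13, 7): e=[20,4,0] → X  [on edge]
    (7,3)@(15, 7): e=[36,0,-12] → .  [on edge]
    (5,4)@(11, 9): e=[-20,20,24] → .
    (6,4)@(13, 9): e=[-4,16,12] → .
    (7,4)@(15, 9): e=[12,12,0] → X  [on edge]
    (10,4)@(21, 9): e=[60,0,-36] → .  [on edge]
    (8,5)@(17, 11): e=[4,20,0] → X  [on edge]
    (9,6)@(19, 13): e=[-4,28,0] → .  [on edge]
  covered (5 px):
    . . . . . . . . . . . .
    . . . . . . . . . . . .
    . . . . X . . . . . . .
    . . . . . X X . . . . .
    . . . . . . . X . . . .
    . . . . . . . . X . . .
    . . . . . . . . . . . .
T1:
  2·area = 116
  edge (20, 13)→(8, 8): d=(-12,-5) inclusive
  edge (8, 8)→(12, 0): d=(4,-8) inclusive
  edge (12, 0)→(20, 13): d=(8,13) inclusive
    (5,1)@(11, 3): e=[75,4,37] → X
    (6,1)@(13, 3): e=[85,20,11] → X
    (7,1)@(15, 3): e=[95,36,-15] → .
    (5,2)@(11, 5): e=[51,12,53] → X
    (7,2)@(15, 5): e=[71,44,1] → X
    (8,2)@(17, 5): e=[81,60,-25] → .
    (4,3)@(9, 7): e=[17,4,95] → X
    (8,3)@(17, 7): e=[57,68,-9] → .
    (4,4)@(9, 9): e=[-7,12,111] → .
    (5,4)@(11, 9): e=[3,28,85] → X
    (8,4)@(17, 9): e=[33,76,7] → X
    (9,4)@(19, 9): e=[43,92,-19] → .
  covered (14 px):
    . . . . . . . . . . . .
    . . . . . X X . . . . .
    . . . . . X X X . . . .
    . . . . X X X X . . . .
    . . . . . X X X X . . .
    . . . . . . . . X . . .
    . . . . . . . . . . . .
T2:
  2·area = 28
  edge (14, 8)→(14, 10): d=(0,2) inclusive
  edge (14, 10)→(0, 10): d=(-14,0) inclusive
  edge (0, 10)→(14, 8): d=(14,-2) inclusive
    (10,3)@(21, 7): e=[-14,42,0] → .  [on edge]
    (3,4)@(7, 9): e=[14,14,0] → X  [on edge]
    (4,4)@(9, 9): e=[10,14,4] → X
    (5,4)@(11, 9): e=[6,14,8] → X
    (6,4)@(13, 9): e=[2,14,12] → X
    (7,4)@(15, 9): e=[-2,14,16] → .
    (3,5)@(7, 11): e=[14,-14,28] → .
    (4,5)@(9, 11): e=[10,-14,32] → .
    (5,5)@(11, 11): e=[6,-14,36] → .
    (6,5)@(13, 11): e=[2,-14,40] → .
  covered (4 px):
    . . . . . . . . . . . .
    . . . . . . . . . . . .
    . . . . . . . . . . . .
    . . . . . . . . . . . .
    . . . X X X X . . . . .
    . . . . . . . . . . . .
    . . . . . . . . . . . .
T3:
  2·area = 20  (B↔C swapped to make it positive)
  edge (12, 12)→(12, 2): d=(0,-10) inclusive
  edge (12, 2)→(14, 6): d=(2,4) inclusive
  edge (14, 6)→(12, 12): d=(-2,6) inclusive
    (7,1)@(15, 3): e=[30,-10,0] → .  [on edge]
    (6,2)@(13, 5): e=[10,2,8] → X
    (7,2)@(15, 5): e=[30,-6,-4] → .
    (6,3)@(13, 7): e=[10,6,4] → X
    (7,3)@(15, 7): e=[30,-2,-8] → .
    (6,4)@(13, 9): e=[10,10,0] → X  [on edge]
    (7,4)@(15, 9): e=[30,2,-12] → .
    (6,5)@(13, 11): e=[10,14,-4] → .
  covered (3 px):
    . . . . . . . . . . . .
    . . . . . . . . . . . .
    . . . . . . X . . . . .
    . . . . . . X . . . . .
    . . . . . . X . . . . .
    . . . . . . . . . . . .
    . . . . . . . . . . . .

Result: [[6,2],[6,3],[6,4]]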